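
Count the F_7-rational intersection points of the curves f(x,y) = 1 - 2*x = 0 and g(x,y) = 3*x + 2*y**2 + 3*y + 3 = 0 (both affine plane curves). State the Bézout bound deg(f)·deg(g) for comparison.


Common zeros: {(4, 3), (4, 6)}; count = 2; Bézout bound = 2.

deg(f) = 1, deg(g) = 2, so Bézout bound = 2.
Scan x ∈ F_7. For each x, list the y ∈ F_7 with f(x, y) ≡ 0 and those with g(x, y) ≡ 0 (mod 7); the common zeros in that column are the intersection.
  x = 0: f ≡ 0 at y ∈ ∅; g ≡ 0 at y ∈ ∅; common: ∅.
  x = 1: f ≡ 0 at y ∈ ∅; g ≡ 0 at y ∈ ∅; common: ∅.
  x = 2: f ≡ 0 at y ∈ ∅; g ≡ 0 at y ∈ {1}; common: ∅.
  x = 3: f ≡ 0 at y ∈ ∅; g ≡ 0 at y ∈ {4, 5}; common: ∅.
  x = 4: f ≡ 0 at y ∈ {0, 1, 2, 3, 4, 5, 6}; g ≡ 0 at y ∈ {3, 6}; common: {3, 6}.
  x = 5: f ≡ 0 at y ∈ ∅; g ≡ 0 at y ∈ ∅; common: ∅.
  x = 6: f ≡ 0 at y ∈ ∅; g ≡ 0 at y ∈ {0, 2}; common: ∅.
Collecting: common zeros = {(4, 3), (4, 6)}, so the count is 2.
Comparison with the Bézout bound: 2 ≤ 2 = deg(f)·deg(g), as expected for curves with no common component (the bound is attained).


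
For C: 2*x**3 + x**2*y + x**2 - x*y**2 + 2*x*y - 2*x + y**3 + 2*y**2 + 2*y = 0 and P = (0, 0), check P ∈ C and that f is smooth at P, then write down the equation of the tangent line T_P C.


Tangent line at P: -2*x + 2*y = 0.

Step 1: f(0, 0) = 0, so P lies on C.
Step 2: partial derivatives
  f_x(x, y) = 6*x**2 + 2*x*y + 2*x - y**2 + 2*y - 2, f_y(x, y) = x**2 - 2*x*y + 2*x + 3*y**2 + 4*y + 2.
  f_x(P) = -2, f_y(P) = 2 (gradient nonzero, so P is smooth).
Step 3: tangent line at P: -2·(x − 0) + 2·(y − 0) = 0.
Expanding: -2*x + 2*y = 0.


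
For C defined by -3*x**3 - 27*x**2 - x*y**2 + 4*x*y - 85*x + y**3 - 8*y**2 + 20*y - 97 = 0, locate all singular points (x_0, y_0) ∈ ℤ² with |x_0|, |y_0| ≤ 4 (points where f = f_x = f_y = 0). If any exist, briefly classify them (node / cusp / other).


Singular points: {(-3, 2)}; classification: cusp.

Compute partial derivatives:
  f_x = -9*x**2 - 54*x - y**2 + 4*y - 85.
  f_y = -2*x*y + 4*x + 3*y**2 - 16*y + 20.
Scan x_0 ∈ {−4, ..., 4}. For each x_0, f_y(x_0, y) is a polynomial in y; find its integer roots y ∈ {−4, ..., 4}, then test f_x and f at those candidates.
  x = -4: f_y(-4, y) = 3*y**2 - 8*y + 4; vanishes at y ∈ {2}. (-4, 2): f_x = -9 ≠ 0.
  x = -3: f_y(-3, y) = 3*y**2 - 10*y + 8; vanishes at y ∈ {2}. (-3, 2): f_x = 0, f = 0 — SINGULAR.
  x = -2: f_y(-2, y) = 3*y**2 - 12*y + 12; vanishes at y ∈ {2}. (-2, 2): f_x = -9 ≠ 0.
  x = -1: f_y(-1, y) = 3*y**2 - 14*y + 16; vanishes at y ∈ {2}. (-1, 2): f_x = -36 ≠ 0.
  x = 0: f_y(0, y) = 3*y**2 - 16*y + 20; vanishes at y ∈ {2}. (0, 2): f_x = -81 ≠ 0.
  x = 1: f_y(1, y) = 3*y**2 - 18*y + 24; vanishes at y ∈ {2, 4}. (1, 2): f_x = -144 ≠ 0; (1, 4): f_x = -148 ≠ 0.
  x = 2: f_y(2, y) = 3*y**2 - 20*y + 28; vanishes at y ∈ {2}. (2, 2): f_x = -225 ≠ 0.
  x = 3: f_y(3, y) = 3*y**2 - 22*y + 32; vanishes at y ∈ {2}. (3, 2): f_x = -324 ≠ 0.
  x = 4: f_y(4, y) = 3*y**2 - 24*y + 36; vanishes at y ∈ {2}. (4, 2): f_x = -441 ≠ 0.
Only singular point on the grid: (-3, 2).
Classify: substitute x = -3 + u, y = 2 + v and expand: f = -3*u**3 - u*v**2 + v**3 + v**2.
No constant or linear terms (consistent with a singular point). Quadratic part: v**2. Cubic part: -3*u**3 - u*v**2 + v**3.
The quadratic part v**2 is a perfect square, so there is a single (double) tangent line v = 0, i.e. y = 2. Restricting the cubic part to that line (v = 0) leaves -3*u**3 ≠ 0, so f is not divisible by v and the branch is v² ≈ 3*u**3 to lowest order — this is a cusp.
Classification: cusp.


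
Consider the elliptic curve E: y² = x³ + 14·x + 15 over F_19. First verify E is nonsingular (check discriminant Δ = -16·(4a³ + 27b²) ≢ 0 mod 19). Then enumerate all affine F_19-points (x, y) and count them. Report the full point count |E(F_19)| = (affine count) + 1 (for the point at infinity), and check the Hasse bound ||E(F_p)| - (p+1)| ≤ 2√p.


Affine points = {(1, 7), (1, 12), (5, 1), (5, 18), (6, 7), (6, 12), (7, 0), (12, 7), (12, 12), (13, 0), (15, 3), (15, 16), (17, 6), (17, 13), (18, 0)}; affine count = 15; |E(F_19)| = 16.

Discriminant check: Δ ∝ 4a³ + 27b² = 4·14³ + 27·15² = 4·2744 + 27·225 ≡ 8 (mod 19). Nonzero ⇒ E is nonsingular.
For each x ∈ F_19, compute rhs = x³ + 14·x + 15 mod 19, then count y ∈ F_19 with y² ≡ rhs.
  x = 0: rhs = 15, matching y values: none (0 points).
  x = 1: rhs = 11, matching y values: 7, 12 (2 points).
  x = 2: rhs = 13, matching y values: none (0 points).
  x = 3: rhs = 8, matching y values: none (0 points).
  x = 4: rhs = 2, matching y values: none (0 points).
  x = 5: rhs = 1, matching y values: 1, 18 (2 points).
  x = 6: rhs = 11, matching y values: 7, 12 (2 points).
  x = 7: rhs = 0, matching y values: 0 (1 points).
  x = 8: rhs = 12, matching y values: none (0 points).
  x = 9: rhs = 15, matching y values: none (0 points).
  x = 10: rhs = 15, matching y values: none (0 points).
  x = 11: rhs = 18, matching y values: none (0 points).
  x = 12: rhs = 11, matching y values: 7, 12 (2 points).
  x = 13: rhs = 0, matching y values: 0 (1 points).
  x = 14: rhs = 10, matching y values: none (0 points).
  x = 15: rhs = 9, matching y values: 3, 16 (2 points).
  x = 16: rhs = 3, matching y values: none (0 points).
  x = 17: rhs = 17, matching y values: 6, 13 (2 points).
  x = 18: rhs = 0, matching y values: 0 (1 points).
Total affine count: 15.
Full point count |E(F_19)| = 15 + 1 = 16.
Hasse bound: |16 − (19+1)| = |-4| = 4 ≤ 2√19 ≈ 8.7178 ✓.


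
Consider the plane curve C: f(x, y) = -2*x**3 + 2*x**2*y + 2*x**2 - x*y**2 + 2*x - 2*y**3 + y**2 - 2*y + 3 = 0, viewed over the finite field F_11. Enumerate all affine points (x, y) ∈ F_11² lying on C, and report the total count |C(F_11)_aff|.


Affine F_11-points: {(0, 1), (1, 2), (2, 4), (5, 0), (5, 4), (5, 5), (6, 10), (7, 10), (8, 3), (9, 4), (9, 10), (10, 7), (10, 8)}; count = 13.

For each of the 121 pairs (x, y) ∈ F_11², evaluate f(x, y) mod 11. Record the zeros.
  x = 0: [0↦3, 1↦0, 2↦9, 3↦7, 4↦4, 5↦10, 6↦2, 7↦1, 8↦6, 9↦5, 10↦8]  zeros at y ∈ {1}
  x = 1: [0↦5, 1↦3, 2↦0, 3↦6, 4↦9, 5↦8, 6↦2, 7↦1, 8↦4, 9↦10, 10↦7]  zeros at y ∈ {2}
  x = 2: [0↦10, 1↦2, 2↦2, 3↦9, 4↦0, 5↦7, 6↦7, 7↦10, 8↦4, 9↦10, 10↦5]  zeros at y ∈ {4}
  x = 3: [0↦6, 1↦7, 2↦3, 3↦4, 4↦9, 5↦6, 6↦5, 7↦5, 8↦5, 9↦4, 10↦1]  zeros at y ∈ ∅
  x = 4: [0↦3, 1↦6, 2↦2, 3↦1, 4↦2, 5↦4, 6↦6, 7↦7, 8↦6, 9↦2, 10↦5]  zeros at y ∈ ∅
  x = 5: [0↦0, 1↦9, 2↦9, 3↦10, 4↦0, 5↦0, 6↦9, 7↦4, 8↦6, 9↦3, 10↦5]  zeros at y ∈ {0, 4, 5}
  x = 6: [0↦7, 1↦4, 2↦1, 3↦8, 4↦2, 5↦4, 6↦2, 7↦6, 8↦4, 9↦6, 10↦0]  zeros at y ∈ {10}
  x = 7: [0↦1, 1↦1, 2↦10, 3↦5, 4↦7, 5↦4, 6↦6, 7↦1, 8↦10, 9↦10, 10↦0]  zeros at y ∈ {10}
  x = 8: [0↦3, 1↦10, 2↦2, 3↦0, 4↦3, 5↦10, 6↦9, 7↦10, 8↦1, 9↦3, 10↦4]  zeros at y ∈ {3}
  x = 9: [0↦1, 1↦8, 2↦9, 3↦3, 4↦0, 5↦10, 6↦10, 7↦10, 8↦9, 9↦6, 10↦0]  zeros at y ∈ {4, 10}
  x = 10: [0↦5, 1↦5, 2↦8, 3↦2, 4↦8, 5↦3, 6↦8, 7↦0, 8↦0, 9↦7, 10↦9]  zeros at y ∈ {7, 8}
Collecting zeros: affine points = {(0, 1), (1, 2), (2, 4), (5, 0), (5, 4), (5, 5), (6, 10), (7, 10), (8, 3), (9, 4), (9, 10), (10, 7), (10, 8)}.
Total count |C(F_11)_aff| = 13.


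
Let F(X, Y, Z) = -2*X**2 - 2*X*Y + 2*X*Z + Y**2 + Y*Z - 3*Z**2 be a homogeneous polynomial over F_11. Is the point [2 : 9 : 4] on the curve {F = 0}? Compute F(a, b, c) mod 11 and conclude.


F(2,9,4) ≡ 8 (mod 11); P is NOT on the curve.

Evaluate F(2, 9, 4) term-by-term (mod 11).
  -2*X**2 ↦ -2·4·1·1 = -8
  -2*X*Y ↦ -2·2·9·1 = -36
  2*X*Z ↦ 2·2·1·4 = 16
  Y**2 ↦ 1·1·81·1 = 81
  Y*Z ↦ 1·1·9·4 = 36
  -3*Z**2 ↦ -3·1·1·16 = -48
Sum: F(2, 9, 4) = (-8) + (-36) + (16) + (81) + (36) + (-48) = 41.
Reducing mod 11: 41 ≡ 8 (mod 11).
Since F(a, b, c) ≡ 8 ≠ 0 (mod 11), P does NOT lie on the curve.


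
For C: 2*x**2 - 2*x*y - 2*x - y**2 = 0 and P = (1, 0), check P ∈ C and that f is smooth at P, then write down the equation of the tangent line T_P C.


Tangent line at P: 2*x - 2*y - 2 = 0.

Step 1: f(1, 0) = 0, so P lies on C.
Step 2: partial derivatives
  f_x(x, y) = 4*x - 2*y - 2, f_y(x, y) = -2*x - 2*y.
  f_x(P) = 2, f_y(P) = -2 (gradient nonzero, so P is smooth).
Step 3: tangent line at P: 2·(x − 1) + -2·(y − 0) = 0.
Expanding: 2*x - 2*y - 2 = 0.


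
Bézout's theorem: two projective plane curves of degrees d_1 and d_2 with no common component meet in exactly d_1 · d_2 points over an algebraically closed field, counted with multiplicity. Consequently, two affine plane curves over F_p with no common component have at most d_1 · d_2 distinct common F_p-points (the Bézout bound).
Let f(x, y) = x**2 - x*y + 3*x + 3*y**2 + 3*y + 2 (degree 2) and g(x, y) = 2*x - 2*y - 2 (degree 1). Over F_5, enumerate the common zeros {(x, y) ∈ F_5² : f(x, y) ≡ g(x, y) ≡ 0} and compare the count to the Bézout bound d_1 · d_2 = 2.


Common zeros: ∅; count = 0; Bézout bound = 2.

deg(f) = 2, deg(g) = 1, so Bézout bound = 2.
Scan x ∈ F_5. For each x, list the y ∈ F_5 with f(x, y) ≡ 0 and those with g(x, y) ≡ 0 (mod 5); the common zeros in that column are the intersection.
  x = 0: f ≡ 0 at y ∈ {2}; g ≡ 0 at y ∈ {4}; common: ∅.
  x = 1: f ≡ 0 at y ∈ ∅; g ≡ 0 at y ∈ {0}; common: ∅.
  x = 2: f ≡ 0 at y ∈ ∅; g ≡ 0 at y ∈ {1}; common: ∅.
  x = 3: f ≡ 0 at y ∈ {0}; g ≡ 0 at y ∈ {2}; common: ∅.
  x = 4: f ≡ 0 at y ∈ {0, 2}; g ≡ 0 at y ∈ {3}; common: ∅.
Collecting: common zeros = ∅, so the count is 0.
Comparison with the Bézout bound: 0 ≤ 2 = deg(f)·deg(g), as expected for curves with no common component (the affine F_5-count falls short of the bound because intersections may lie at infinity, over extension fields, or carry multiplicity).


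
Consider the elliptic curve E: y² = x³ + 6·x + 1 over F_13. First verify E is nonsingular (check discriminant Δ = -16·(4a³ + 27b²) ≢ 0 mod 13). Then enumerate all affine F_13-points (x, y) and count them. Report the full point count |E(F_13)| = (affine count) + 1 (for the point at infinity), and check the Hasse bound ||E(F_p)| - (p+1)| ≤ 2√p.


Affine points = {(0, 1), (0, 12), (5, 0), (7, 3), (7, 10), (9, 2), (9, 11)}; affine count = 7; |E(F_13)| = 8.

Discriminant check: Δ ∝ 4a³ + 27b² = 4·6³ + 27·1² = 4·216 + 27·1 ≡ 7 (mod 13). Nonzero ⇒ E is nonsingular.
For each x ∈ F_13, compute rhs = x³ + 6·x + 1 mod 13, then count y ∈ F_13 with y² ≡ rhs.
  x = 0: rhs = 1, matching y values: 1, 12 (2 points).
  x = 1: rhs = 8, matching y values: none (0 points).
  x = 2: rhs = 8, matching y values: none (0 points).
  x = 3: rhs = 7, matching y values: none (0 points).
  x = 4: rhs = 11, matching y values: none (0 points).
  x = 5: rhs = 0, matching y values: 0 (1 points).
  x = 6: rhs = 6, matching y values: none (0 points).
  x = 7: rhs = 9, matching y values: 3, 10 (2 points).
  x = 8: rhs = 2, matching y values: none (0 points).
  x = 9: rhs = 4, matching y values: 2, 11 (2 points).
  x = 10: rhs = 8, matching y values: none (0 points).
  x = 11: rhs = 7, matching y values: none (0 points).
  x = 12: rhs = 7, matching y values: none (0 points).
Total affine count: 7.
Full point count |E(F_13)| = 7 + 1 = 8.
Hasse bound: |8 − (13+1)| = |-6| = 6 ≤ 2√13 ≈ 7.2111 ✓.


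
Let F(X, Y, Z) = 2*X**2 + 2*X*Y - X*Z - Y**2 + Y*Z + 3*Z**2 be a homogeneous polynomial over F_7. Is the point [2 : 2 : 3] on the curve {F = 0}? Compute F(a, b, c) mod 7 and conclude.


F(2,2,3) ≡ 4 (mod 7); P is NOT on the curve.

Evaluate F(2, 2, 3) term-by-term (mod 7).
  2*X**2 ↦ 2·4·1·1 = 8
  2*X*Y ↦ 2·2·2·1 = 8
  -X*Z ↦ -1·2·1·3 = -6
  -Y**2 ↦ -1·1·4·1 = -4
  Y*Z ↦ 1·1·2·3 = 6
  3*Z**2 ↦ 3·1·1·9 = 27
Sum: F(2, 2, 3) = (8) + (8) + (-6) + (-4) + (6) + (27) = 39.
Reducing mod 7: 39 ≡ 4 (mod 7).
Since F(a, b, c) ≡ 4 ≠ 0 (mod 7), P does NOT lie on the curve.


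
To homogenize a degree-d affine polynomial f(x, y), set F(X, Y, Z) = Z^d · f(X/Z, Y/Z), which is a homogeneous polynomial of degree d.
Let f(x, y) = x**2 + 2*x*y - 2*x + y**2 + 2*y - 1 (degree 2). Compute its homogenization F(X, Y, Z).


F(X, Y, Z) = X**2 + 2*X*Y - 2*X*Z + Y**2 + 2*Y*Z - Z**2

deg(f) = 2.
Substitute x = X/Z, y = Y/Z into f, then multiply by Z^2.
  monomial 1·x^2·y^0 ↦ 1·X^2·Y^0·Z^0.
  monomial 2·x^1·y^1 ↦ 2·X^1·Y^1·Z^0.
  monomial -2·x^1·y^0 ↦ -2·X^1·Y^0·Z^1.
  monomial 1·x^0·y^2 ↦ 1·X^0·Y^2·Z^0.
  monomial 2·x^0·y^1 ↦ 2·X^0·Y^1·Z^1.
  monomial -1·x^0·y^0 ↦ -1·X^0·Y^0·Z^2.
Collecting: F(X, Y, Z) = X**2 + 2*X*Y - 2*X*Z + Y**2 + 2*Y*Z - Z**2.


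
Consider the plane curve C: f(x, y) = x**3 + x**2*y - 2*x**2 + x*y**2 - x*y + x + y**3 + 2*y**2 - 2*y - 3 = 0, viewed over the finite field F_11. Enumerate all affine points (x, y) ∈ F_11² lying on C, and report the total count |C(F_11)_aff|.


Affine F_11-points: {(0, 10), (1, 5), (1, 7), (3, 6), (4, 0), (5, 0), (6, 3), (6, 4), (6, 7), (8, 5), (10, 5), (10, 7), (10, 9)}; count = 13.

For each of the 121 pairs (x, y) ∈ F_11², evaluate f(x, y) mod 11. Record the zeros.
  x = 0: [0↦8, 1↦9, 2↦9, 3↦3, 4↦8, 5↦8, 6↦9, 7↦6, 8↦5, 9↦1, 10↦0]  zeros at y ∈ {10}
  x = 1: [0↦8, 1↦10, 2↦2, 3↦1, 4↦2, 5↦0, 6↦1, 7↦0, 8↦3, 9↦5, 10↦1]  zeros at y ∈ {5, 7}
  x = 2: [0↦10, 1↦4, 2↦1, 3↦7, 4↦6, 5↦4, 6↦7, 7↦10, 8↦8, 9↦7, 10↦2]  zeros at y ∈ ∅
  x = 3: [0↦9, 1↦8, 2↦1, 3↦5, 4↦4, 5↦4, 6↦0, 7↦9, 8↦4, 9↦2, 10↦9]  zeros at y ∈ {6}
  x = 4: [0↦0, 1↦6, 2↦8, 3↦1, 4↦2, 5↦6, 6↦8, 7↦3, 8↦8, 9↦7, 10↦6]  zeros at y ∈ {0}
  x = 5: [0↦0, 1↦4, 2↦6, 3↦1, 4↦6, 5↦5, 6↦4, 7↦9, 8↦4, 9↦6, 10↦10]  zeros at y ∈ {0}
  x = 6: [0↦4, 1↦8, 2↦1, 3↦0, 4↦0, 5↦7, 6↦5, 7↦0, 8↦9, 9↦5, 10↦5]  zeros at y ∈ {3, 4, 7}
  x = 7: [0↦7, 1↦2, 2↦10, 3↦4, 4↦1, 5↦7, 6↦6, 7↦4, 8↦7, 9↦10, 10↦8]  zeros at y ∈ ∅
  x = 8: [0↦4, 1↦3, 2↦6, 3↦8, 4↦4, 5↦0, 6↦2, 7↦5, 8↦4, 9↦5, 10↦3]  zeros at y ∈ {5}
  x = 9: [0↦1, 1↦6, 2↦6, 3↦7, 4↦4, 5↦3, 6↦10, 7↦9, 8↦6, 9↦7, 10↦7]  zeros at y ∈ ∅
  x = 10: [0↦4, 1↦6, 2↦5, 3↦7, 4↦7, 5↦0, 6↦3, 7↦0, 8↦8, 9↦0, 10↦4]  zeros at y ∈ {5, 7, 9}
Collecting zeros: affine points = {(0, 10), (1, 5), (1, 7), (3, 6), (4, 0), (5, 0), (6, 3), (6, 4), (6, 7), (8, 5), (10, 5), (10, 7), (10, 9)}.
Total count |C(F_11)_aff| = 13.


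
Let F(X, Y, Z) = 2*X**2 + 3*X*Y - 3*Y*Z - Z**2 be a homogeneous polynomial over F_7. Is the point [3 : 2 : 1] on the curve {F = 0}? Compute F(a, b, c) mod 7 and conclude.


F(3,2,1) ≡ 1 (mod 7); P is NOT on the curve.

Evaluate F(3, 2, 1) term-by-term (mod 7).
  2*X**2 ↦ 2·9·1·1 = 18
  3*X*Y ↦ 3·3·2·1 = 18
  -3*Y*Z ↦ -3·1·2·1 = -6
  -Z**2 ↦ -1·1·1·1 = -1
Sum: F(3, 2, 1) = (18) + (18) + (-6) + (-1) = 29.
Reducing mod 7: 29 ≡ 1 (mod 7).
Since F(a, b, c) ≡ 1 ≠ 0 (mod 7), P does NOT lie on the curve.


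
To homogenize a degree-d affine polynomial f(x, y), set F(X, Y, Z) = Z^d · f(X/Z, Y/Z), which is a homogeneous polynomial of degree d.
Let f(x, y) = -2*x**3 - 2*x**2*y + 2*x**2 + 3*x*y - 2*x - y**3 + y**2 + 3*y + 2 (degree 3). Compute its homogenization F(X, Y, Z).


F(X, Y, Z) = -2*X**3 - 2*X**2*Y + 2*X**2*Z + 3*X*Y*Z - 2*X*Z**2 - Y**3 + Y**2*Z + 3*Y*Z**2 + 2*Z**3

deg(f) = 3.
Substitute x = X/Z, y = Y/Z into f, then multiply by Z^3.
  monomial -2·x^3·y^0 ↦ -2·X^3·Y^0·Z^0.
  monomial -2·x^2·y^1 ↦ -2·X^2·Y^1·Z^0.
  monomial 2·x^2·y^0 ↦ 2·X^2·Y^0·Z^1.
  monomial 3·x^1·y^1 ↦ 3·X^1·Y^1·Z^1.
  monomial -2·x^1·y^0 ↦ -2·X^1·Y^0·Z^2.
  monomial -1·x^0·y^3 ↦ -1·X^0·Y^3·Z^0.
  monomial 1·x^0·y^2 ↦ 1·X^0·Y^2·Z^1.
  monomial 3·x^0·y^1 ↦ 3·X^0·Y^1·Z^2.
  monomial 2·x^0·y^0 ↦ 2·X^0·Y^0·Z^3.
Collecting: F(X, Y, Z) = -2*X**3 - 2*X**2*Y + 2*X**2*Z + 3*X*Y*Z - 2*X*Z**2 - Y**3 + Y**2*Z + 3*Y*Z**2 + 2*Z**3.


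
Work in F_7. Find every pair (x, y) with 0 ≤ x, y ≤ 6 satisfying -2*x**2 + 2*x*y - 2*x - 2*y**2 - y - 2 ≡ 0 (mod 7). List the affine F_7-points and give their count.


Affine F_7-points: {(1, 1), (1, 3), (2, 0), (2, 5), (4, 0), (6, 1)}; count = 6.

For each of the 49 pairs (x, y) ∈ F_7², evaluate f(x, y) mod 7. Record the zeros.
  x = 0: [0↦5, 1↦2, 2↦2, 3↦5, 4↦4, 5↦6, 6↦4]  zeros at y ∈ ∅
  x = 1: [0↦1, 1↦0, 2↦2, 3↦0, 4↦1, 5↦5, 6↦5]  zeros at y ∈ {1, 3}
  x = 2: [0↦0, 1↦1, 2↦5, 3↦5, 4↦1, 5↦0, 6↦2]  zeros at y ∈ {0, 5}
  x = 3: [0↦2, 1↦5, 2↦4, 3↦6, 4↦4, 5↦5, 6↦2]  zeros at y ∈ ∅
  x = 4: [0↦0, 1↦5, 2↦6, 3↦3, 4↦3, 5↦6, 6↦5]  zeros at y ∈ {0}
  x = 5: [0↦1, 1↦1, 2↦4, 3↦3, 4↦5, 5↦3, 6↦4]  zeros at y ∈ ∅
  x = 6: [0↦5, 1↦0, 2↦5, 3↦6, 4↦3, 5↦3, 6↦6]  zeros at y ∈ {1}
Collecting zeros: affine points = {(1, 1), (1, 3), (2, 0), (2, 5), (4, 0), (6, 1)}.
Total count |C(F_7)_aff| = 6.


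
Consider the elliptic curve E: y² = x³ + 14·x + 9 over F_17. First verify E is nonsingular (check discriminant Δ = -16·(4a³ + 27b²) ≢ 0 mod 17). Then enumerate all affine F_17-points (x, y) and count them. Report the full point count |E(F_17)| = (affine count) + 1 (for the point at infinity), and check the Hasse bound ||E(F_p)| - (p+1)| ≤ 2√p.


Affine points = {(0, 3), (0, 14), (5, 0), (7, 5), (7, 12), (8, 2), (8, 15), (11, 7), (11, 10), (12, 1), (12, 16), (13, 5), (13, 12), (14, 5), (14, 12)}; affine count = 15; |E(F_17)| = 16.

Discriminant check: Δ ∝ 4a³ + 27b² = 4·14³ + 27·9² = 4·2744 + 27·81 ≡ 5 (mod 17). Nonzero ⇒ E is nonsingular.
For each x ∈ F_17, compute rhs = x³ + 14·x + 9 mod 17, then count y ∈ F_17 with y² ≡ rhs.
  x = 0: rhs = 9, matching y values: 3, 14 (2 points).
  x = 1: rhs = 7, matching y values: none (0 points).
  x = 2: rhs = 11, matching y values: none (0 points).
  x = 3: rhs = 10, matching y values: none (0 points).
  x = 4: rhs = 10, matching y values: none (0 points).
  x = 5: rhs = 0, matching y values: 0 (1 points).
  x = 6: rhs = 3, matching y values: none (0 points).
  x = 7: rhs = 8, matching y values: 5, 12 (2 points).
  x = 8: rhs = 4, matching y values: 2, 15 (2 points).
  x = 9: rhs = 14, matching y values: none (0 points).
  x = 10: rhs = 10, matching y values: none (0 points).
  x = 11: rhs = 15, matching y values: 7, 10 (2 points).
  x = 12: rhs = 1, matching y values: 1, 16 (2 points).
  x = 13: rhs = 8, matching y values: 5, 12 (2 points).
  x = 14: rhs = 8, matching y values: 5, 12 (2 points).
  x = 15: rhs = 7, matching y values: none (0 points).
  x = 16: rhs = 11, matching y values: none (0 points).
Total affine count: 15.
Full point count |E(F_17)| = 15 + 1 = 16.
Hasse bound: |16 − (17+1)| = |-2| = 2 ≤ 2√17 ≈ 8.2462 ✓.


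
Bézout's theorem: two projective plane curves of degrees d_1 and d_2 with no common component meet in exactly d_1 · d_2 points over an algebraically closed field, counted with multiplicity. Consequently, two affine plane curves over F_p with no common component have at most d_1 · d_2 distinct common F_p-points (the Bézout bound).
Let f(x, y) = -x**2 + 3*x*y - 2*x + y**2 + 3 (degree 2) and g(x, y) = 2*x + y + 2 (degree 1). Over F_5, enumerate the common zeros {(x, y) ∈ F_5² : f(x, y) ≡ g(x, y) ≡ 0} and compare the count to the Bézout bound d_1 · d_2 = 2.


Common zeros: {(2, 4), (3, 2)}; count = 2; Bézout bound = 2.

deg(f) = 2, deg(g) = 1, so Bézout bound = 2.
Scan x ∈ F_5. For each x, list the y ∈ F_5 with f(x, y) ≡ 0 and those with g(x, y) ≡ 0 (mod 5); the common zeros in that column are the intersection.
  x = 0: f ≡ 0 at y ∈ ∅; g ≡ 0 at y ∈ {3}; common: ∅.
  x = 1: f ≡ 0 at y ∈ {0, 2}; g ≡ 0 at y ∈ {1}; common: ∅.
  x = 2: f ≡ 0 at y ∈ {0, 4}; g ≡ 0 at y ∈ {4}; common: {4}.
  x = 3: f ≡ 0 at y ∈ {2, 4}; g ≡ 0 at y ∈ {2}; common: {2}.
  x = 4: f ≡ 0 at y ∈ ∅; g ≡ 0 at y ∈ {0}; common: ∅.
Collecting: common zeros = {(2, 4), (3, 2)}, so the count is 2.
Comparison with the Bézout bound: 2 ≤ 2 = deg(f)·deg(g), as expected for curves with no common component (the bound is attained).


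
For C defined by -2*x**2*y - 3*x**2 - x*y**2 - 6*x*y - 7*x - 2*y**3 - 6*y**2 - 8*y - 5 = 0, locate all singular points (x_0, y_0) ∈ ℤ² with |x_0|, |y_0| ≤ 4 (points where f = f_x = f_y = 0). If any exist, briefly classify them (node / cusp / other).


Singular points: {(-1, -1)}; classification: node.

Compute partial derivatives:
  f_x = -4*x*y - 6*x - y**2 - 6*y - 7.
  f_y = -2*x**2 - 2*x*y - 6*x - 6*y**2 - 12*y - 8.
Scan x_0 ∈ {−4, ..., 4}. For each x_0, f_y(x_0, y) is a polynomial in y; find its integer roots y ∈ {−4, ..., 4}, then test f_x and f at those candidates.
  x = -4: f_y(-4, y) = -6*y**2 - 4*y - 16; no integer root y with |y| ≤ 4.
  x = -3: f_y(-3, y) = -6*y**2 - 6*y - 8; no integer root y with |y| ≤ 4.
  x = -2: f_y(-2, y) = -6*y**2 - 8*y - 4; no integer root y with |y| ≤ 4.
  x = -1: f_y(-1, y) = -6*y**2 - 10*y - 4; vanishes at y ∈ {-1}. (-1, -1): f_x = 0, f = 0 — SINGULAR.
  x = 0: f_y(0, y) = -6*y**2 - 12*y - 8; no integer root y with |y| ≤ 4.
  x = 1: f_y(1, y) = -6*y**2 - 14*y - 16; no integer root y with |y| ≤ 4.
  x = 2: f_y(2, y) = -6*y**2 - 16*y - 28; no integer root y with |y| ≤ 4.
  x = 3: f_y(3, y) = -6*y**2 - 18*y - 44; no integer root y with |y| ≤ 4.
  x = 4: f_y(4, y) = -6*y**2 - 20*y - 64; no integer root y with |y| ≤ 4.
Only singular point on the grid: (-1, -1).
Classify: substitute x = -1 + u, y = -1 + v and expand: f = -2*u**2*v - u**2 - u*v**2 - 2*v**3 + v**2.
No constant or linear terms (consistent with a singular point). Quadratic part: -u**2 + v**2. Cubic part: -2*u**2*v - u*v**2 - 2*v**3.
The quadratic part v**2 - u**2 = (v − u)(v + u) splits into two distinct linear factors, so there are two distinct tangent lines y − -1 = ±(x − -1) — this is a node (ordinary double point).
Classification: node.


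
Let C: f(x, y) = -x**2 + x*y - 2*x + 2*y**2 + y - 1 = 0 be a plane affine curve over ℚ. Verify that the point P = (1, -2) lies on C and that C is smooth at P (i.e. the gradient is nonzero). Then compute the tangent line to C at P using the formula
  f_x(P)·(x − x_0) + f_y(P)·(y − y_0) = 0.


Tangent line at P: -6*x - 6*y - 6 = 0.

Step 1: f(1, -2) = 0, so P lies on C.
Step 2: partial derivatives
  f_x(x, y) = -2*x + y - 2, f_y(x, y) = x + 4*y + 1.
  f_x(P) = -6, f_y(P) = -6 (gradient nonzero, so P is smooth).
Step 3: tangent line at P: -6·(x − 1) + -6·(y − -2) = 0.
Expanding: -6*x - 6*y - 6 = 0.


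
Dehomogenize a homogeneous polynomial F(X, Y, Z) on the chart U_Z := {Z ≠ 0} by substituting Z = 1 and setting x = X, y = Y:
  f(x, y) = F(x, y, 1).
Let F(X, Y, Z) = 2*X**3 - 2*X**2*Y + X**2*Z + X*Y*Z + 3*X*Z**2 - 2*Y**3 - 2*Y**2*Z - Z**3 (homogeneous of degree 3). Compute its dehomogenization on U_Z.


f(x, y) = 2*x**3 - 2*x**2*y + x**2 + x*y + 3*x - 2*y**3 - 2*y**2 - 1

On U_Z we set Z = 1. Each monomial c·X^i·Y^j·Z^k in F becomes c·x^i·y^j·1^k = c·x^i·y^j.
Substituting Z = 1: F(X, Y, 1) = 2*x**3 - 2*x**2*y + x**2 + x*y + 3*x - 2*y**3 - 2*y**2 - 1.
Note: deg(f) ≤ deg(F) = 3; strict inequality happens when F is divisible by Z (lost terms).


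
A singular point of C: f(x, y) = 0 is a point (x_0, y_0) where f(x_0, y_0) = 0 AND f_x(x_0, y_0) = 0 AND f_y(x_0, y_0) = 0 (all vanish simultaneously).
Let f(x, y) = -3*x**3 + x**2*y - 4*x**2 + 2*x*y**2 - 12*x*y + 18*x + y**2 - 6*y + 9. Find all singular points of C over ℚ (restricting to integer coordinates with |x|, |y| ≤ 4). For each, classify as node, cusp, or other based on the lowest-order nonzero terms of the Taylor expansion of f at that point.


Singular points: {(0, 3)}; classification: node.

Compute partial derivatives:
  f_x = -9*x**2 + 2*x*y - 8*x + 2*y**2 - 12*y + 18.
  f_y = x**2 + 4*x*y - 12*x + 2*y - 6.
Scan x_0 ∈ {−4, ..., 4}. For each x_0, f_y(x_0, y) is a polynomial in y; find its integer roots y ∈ {−4, ..., 4}, then test f_x and f at those candidates.
  x = -4: f_y(-4, y) = 58 - 14*y; no integer root y with |y| ≤ 4.
  x = -3: f_y(-3, y) = 39 - 10*y; no integer root y with |y| ≤ 4.
  x = -2: f_y(-2, y) = 22 - 6*y; no integer root y with |y| ≤ 4.
  x = -1: f_y(-1, y) = 7 - 2*y; no integer root y with |y| ≤ 4.
  x = 0: f_y(0, y) = 2*y - 6; vanishes at y ∈ {3}. (0, 3): f_x = 0, f = 0 — SINGULAR.
  x = 1: f_y(1, y) = 6*y - 17; no integer root y with |y| ≤ 4.
  x = 2: f_y(2, y) = 10*y - 26; no integer root y with |y| ≤ 4.
  x = 3: f_y(3, y) = 14*y - 33; no integer root y with |y| ≤ 4.
  x = 4: f_y(4, y) = 18*y - 38; no integer root y with |y| ≤ 4.
Only singular point on the grid: (0, 3).
Classify: substitute x = 0 + u, y = 3 + v and expand: f = -3*u**3 + u**2*v - u**2 + 2*u*v**2 + v**2.
No constant or linear terms (consistent with a singular point). Quadratic part: -u**2 + v**2. Cubic part: -3*u**3 + u**2*v + 2*u*v**2.
The quadratic part v**2 - u**2 = (v − u)(v + u) splits into two distinct linear factors, so there are two distinct tangent lines y − 3 = ±(x − 0) — this is a node (ordinary double point).
Classification: node.


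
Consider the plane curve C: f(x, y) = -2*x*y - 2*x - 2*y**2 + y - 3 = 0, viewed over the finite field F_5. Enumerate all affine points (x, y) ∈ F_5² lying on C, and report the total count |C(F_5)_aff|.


Affine F_5-points: {(1, 0), (1, 2), (4, 1), (4, 3)}; count = 4.

For each of the 25 pairs (x, y) ∈ F_5², evaluate f(x, y) mod 5. Record the zeros.
  x = 0: [0↦2, 1↦1, 2↦1, 3↦2, 4↦4]  zeros at y ∈ ∅
  x = 1: [0↦0, 1↦2, 2↦0, 3↦4, 4↦4]  zeros at y ∈ {0, 2}
  x = 2: [0↦3, 1↦3, 2↦4, 3↦1, 4↦4]  zeros at y ∈ ∅
  x = 3: [0↦1, 1↦4, 2↦3, 3↦3, 4↦4]  zeros at y ∈ ∅
  x = 4: [0↦4, 1↦0, 2↦2, 3↦0, 4↦4]  zeros at y ∈ {1, 3}
Collecting zeros: affine points = {(1, 0), (1, 2), (4, 1), (4, 3)}.
Total count |C(F_5)_aff| = 4.


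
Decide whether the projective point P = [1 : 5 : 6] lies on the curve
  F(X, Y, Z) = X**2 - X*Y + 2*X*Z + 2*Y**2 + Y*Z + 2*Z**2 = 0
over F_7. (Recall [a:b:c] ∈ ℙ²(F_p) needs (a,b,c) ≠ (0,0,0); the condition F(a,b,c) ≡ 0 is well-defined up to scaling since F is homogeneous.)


F(1,5,6) ≡ 6 (mod 7); P is NOT on the curve.

Evaluate F(1, 5, 6) term-by-term (mod 7).
  X**2 ↦ 1·1·1·1 = 1
  -X*Y ↦ -1·1·5·1 = -5
  2*X*Z ↦ 2·1·1·6 = 12
  2*Y**2 ↦ 2·1·25·1 = 50
  Y*Z ↦ 1·1·5·6 = 30
  2*Z**2 ↦ 2·1·1·36 = 72
Sum: F(1, 5, 6) = (1) + (-5) + (12) + (50) + (30) + (72) = 160.
Reducing mod 7: 160 ≡ 6 (mod 7).
Since F(a, b, c) ≡ 6 ≠ 0 (mod 7), P does NOT lie on the curve.


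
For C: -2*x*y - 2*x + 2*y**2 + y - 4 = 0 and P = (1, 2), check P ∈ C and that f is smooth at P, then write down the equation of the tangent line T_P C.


Tangent line at P: -6*x + 7*y - 8 = 0.

Step 1: f(1, 2) = 0, so P lies on C.
Step 2: partial derivatives
  f_x(x, y) = -2*y - 2, f_y(x, y) = -2*x + 4*y + 1.
  f_x(P) = -6, f_y(P) = 7 (gradient nonzero, so P is smooth).
Step 3: tangent line at P: -6·(x − 1) + 7·(y − 2) = 0.
Expanding: -6*x + 7*y - 8 = 0.


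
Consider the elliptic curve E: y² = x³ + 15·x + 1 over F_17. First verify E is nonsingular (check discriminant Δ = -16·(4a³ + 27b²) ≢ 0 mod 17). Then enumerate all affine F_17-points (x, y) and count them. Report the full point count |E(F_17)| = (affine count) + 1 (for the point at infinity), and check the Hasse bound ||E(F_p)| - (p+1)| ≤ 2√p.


Affine points = {(0, 1), (0, 16), (1, 0), (6, 1), (6, 16), (8, 2), (8, 15), (9, 7), (9, 10), (11, 1), (11, 16), (13, 8), (13, 9), (16, 6), (16, 11)}; affine count = 15; |E(F_17)| = 16.

Discriminant check: Δ ∝ 4a³ + 27b² = 4·15³ + 27·1² = 4·3375 + 27·1 ≡ 12 (mod 17). Nonzero ⇒ E is nonsingular.
For each x ∈ F_17, compute rhs = x³ + 15·x + 1 mod 17, then count y ∈ F_17 with y² ≡ rhs.
  x = 0: rhs = 1, matching y values: 1, 16 (2 points).
  x = 1: rhs = 0, matching y values: 0 (1 points).
  x = 2: rhs = 5, matching y values: none (0 points).
  x = 3: rhs = 5, matching y values: none (0 points).
  x = 4: rhs = 6, matching y values: none (0 points).
  x = 5: rhs = 14, matching y values: none (0 points).
  x = 6: rhs = 1, matching y values: 1, 16 (2 points).
  x = 7: rhs = 7, matching y values: none (0 points).
  x = 8: rhs = 4, matching y values: 2, 15 (2 points).
  x = 9: rhs = 15, matching y values: 7, 10 (2 points).
  x = 10: rhs = 12, matching y values: none (0 points).
  x = 11: rhs = 1, matching y values: 1, 16 (2 points).
  x = 12: rhs = 5, matching y values: none (0 points).
  x = 13: rhs = 13, matching y values: 8, 9 (2 points).
  x = 14: rhs = 14, matching y values: none (0 points).
  x = 15: rhs = 14, matching y values: none (0 points).
  x = 16: rhs = 2, matching y values: 6, 11 (2 points).
Total affine count: 15.
Full point count |E(F_17)| = 15 + 1 = 16.
Hasse bound: |16 − (17+1)| = |-2| = 2 ≤ 2√17 ≈ 8.2462 ✓.


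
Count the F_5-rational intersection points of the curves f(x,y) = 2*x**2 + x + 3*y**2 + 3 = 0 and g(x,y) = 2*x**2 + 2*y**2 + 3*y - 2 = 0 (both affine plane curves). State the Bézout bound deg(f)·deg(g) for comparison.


Common zeros: {(0, 3), (2, 2)}; count = 2; Bézout bound = 4.

deg(f) = 2, deg(g) = 2, so Bézout bound = 4.
Scan x ∈ F_5. For each x, list the y ∈ F_5 with f(x, y) ≡ 0 and those with g(x, y) ≡ 0 (mod 5); the common zeros in that column are the intersection.
  x = 0: f ≡ 0 at y ∈ {2, 3}; g ≡ 0 at y ∈ {3}; common: {3}.
  x = 1: f ≡ 0 at y ∈ ∅; g ≡ 0 at y ∈ {0, 1}; common: ∅.
  x = 2: f ≡ 0 at y ∈ {2, 3}; g ≡ 0 at y ∈ {2, 4}; common: {2}.
  x = 3: f ≡ 0 at y ∈ ∅; g ≡ 0 at y ∈ {2, 4}; common: ∅.
  x = 4: f ≡ 0 at y ∈ ∅; g ≡ 0 at y ∈ {0, 1}; common: ∅.
Collecting: common zeros = {(0, 3), (2, 2)}, so the count is 2.
Comparison with the Bézout bound: 2 ≤ 4 = deg(f)·deg(g), as expected for curves with no common component (the affine F_5-count falls short of the bound because intersections may lie at infinity, over extension fields, or carry multiplicity).


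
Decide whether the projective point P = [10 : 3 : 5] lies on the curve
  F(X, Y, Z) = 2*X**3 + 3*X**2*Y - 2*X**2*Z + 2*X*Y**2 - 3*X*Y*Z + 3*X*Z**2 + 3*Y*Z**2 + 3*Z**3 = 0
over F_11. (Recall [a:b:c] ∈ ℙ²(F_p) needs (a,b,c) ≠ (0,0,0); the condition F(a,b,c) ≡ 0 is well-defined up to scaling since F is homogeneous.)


F(10,3,5) ≡ 10 (mod 11); P is NOT on the curve.

Evaluate F(10, 3, 5) term-by-term (mod 11).
  2*X**3 ↦ 2·1000·1·1 = 2000
  3*X**2*Y ↦ 3·100·3·1 = 900
  -2*X**2*Z ↦ -2·100·1·5 = -1000
  2*X*Y**2 ↦ 2·10·9·1 = 180
  -3*X*Y*Z ↦ -3·10·3·5 = -450
  3*X*Z**2 ↦ 3·10·1·25 = 750
  3*Y*Z**2 ↦ 3·1·3·25 = 225
  3*Z**3 ↦ 3·1·1·125 = 375
Sum: F(10, 3, 5) = (2000) + (900) + (-1000) + (180) + (-450) + (750) + (225) + (375) = 2980.
Reducing mod 11: 2980 ≡ 10 (mod 11).
Since F(a, b, c) ≡ 10 ≠ 0 (mod 11), P does NOT lie on the curve.


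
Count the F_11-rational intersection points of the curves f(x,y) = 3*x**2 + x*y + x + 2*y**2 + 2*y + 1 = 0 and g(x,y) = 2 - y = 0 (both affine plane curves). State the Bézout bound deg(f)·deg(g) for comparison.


Common zeros: ∅; count = 0; Bézout bound = 2.

deg(f) = 2, deg(g) = 1, so Bézout bound = 2.
Scan x ∈ F_11. For each x, list the y ∈ F_11 with f(x, y) ≡ 0 and those with g(x, y) ≡ 0 (mod 11); the common zeros in that column are the intersection.
  x = 0: f ≡ 0 at y ∈ ∅; g ≡ 0 at y ∈ {2}; common: ∅.
  x = 1: f ≡ 0 at y ∈ ∅; g ≡ 0 at y ∈ {2}; common: ∅.
  x = 2: f ≡ 0 at y ∈ ∅; g ≡ 0 at y ∈ {2}; common: ∅.
  x = 3: f ≡ 0 at y ∈ ∅; g ≡ 0 at y ∈ {2}; common: ∅.
  x = 4: f ≡ 0 at y ∈ ∅; g ≡ 0 at y ∈ {2}; common: ∅.
  x = 5: f ≡ 0 at y ∈ ∅; g ≡ 0 at y ∈ {2}; common: ∅.
  x = 6: f ≡ 0 at y ∈ ∅; g ≡ 0 at y ∈ {2}; common: ∅.
  x = 7: f ≡ 0 at y ∈ ∅; g ≡ 0 at y ∈ {2}; common: ∅.
  x = 8: f ≡ 0 at y ∈ ∅; g ≡ 0 at y ∈ {2}; common: ∅.
  x = 9: f ≡ 0 at y ∈ {0}; g ≡ 0 at y ∈ {2}; common: ∅.
  x = 10: f ≡ 0 at y ∈ ∅; g ≡ 0 at y ∈ {2}; common: ∅.
Collecting: common zeros = ∅, so the count is 0.
Comparison with the Bézout bound: 0 ≤ 2 = deg(f)·deg(g), as expected for curves with no common component (the affine F_11-count falls short of the bound because intersections may lie at infinity, over extension fields, or carry multiplicity).


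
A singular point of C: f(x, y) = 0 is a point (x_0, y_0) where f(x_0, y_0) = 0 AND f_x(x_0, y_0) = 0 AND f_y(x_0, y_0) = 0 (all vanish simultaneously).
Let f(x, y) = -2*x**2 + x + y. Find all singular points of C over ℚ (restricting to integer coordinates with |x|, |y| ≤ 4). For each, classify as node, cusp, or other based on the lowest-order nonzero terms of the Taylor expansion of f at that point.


No singular points in the scanned grid; C is smooth there.

Compute partial derivatives:
  f_x = 1 - 4*x.
  f_y = 1.
f_y = 1 is a nonzero constant, so f_y never vanishes: no point (x, y) can satisfy f = f_x = f_y = 0. In particular no (x, y) ∈ {−4, ..., 4}² is singular; the curve is smooth.


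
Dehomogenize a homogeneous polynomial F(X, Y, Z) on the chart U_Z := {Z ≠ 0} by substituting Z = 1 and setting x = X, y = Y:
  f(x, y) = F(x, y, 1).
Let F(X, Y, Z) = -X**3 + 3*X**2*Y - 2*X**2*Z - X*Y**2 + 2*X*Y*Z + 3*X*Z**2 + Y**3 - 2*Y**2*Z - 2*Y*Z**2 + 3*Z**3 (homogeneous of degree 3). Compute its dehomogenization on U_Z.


f(x, y) = -x**3 + 3*x**2*y - 2*x**2 - x*y**2 + 2*x*y + 3*x + y**3 - 2*y**2 - 2*y + 3

On U_Z we set Z = 1. Each monomial c·X^i·Y^j·Z^k in F becomes c·x^i·y^j·1^k = c·x^i·y^j.
Substituting Z = 1: F(X, Y, 1) = -x**3 + 3*x**2*y - 2*x**2 - x*y**2 + 2*x*y + 3*x + y**3 - 2*y**2 - 2*y + 3.
Note: deg(f) ≤ deg(F) = 3; strict inequality happens when F is divisible by Z (lost terms).


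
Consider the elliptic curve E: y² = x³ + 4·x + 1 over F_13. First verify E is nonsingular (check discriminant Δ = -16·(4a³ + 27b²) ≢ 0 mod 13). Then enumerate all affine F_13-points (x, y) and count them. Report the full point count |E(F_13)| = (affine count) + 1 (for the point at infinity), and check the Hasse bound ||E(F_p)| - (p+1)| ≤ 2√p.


Affine points = {(0, 1), (0, 12), (2, 2), (2, 11), (3, 1), (3, 12), (4, 4), (4, 9), (5, 4), (5, 9), (8, 5), (8, 8), (9, 5), (9, 8), (10, 1), (10, 12), (12, 3), (12, 10)}; affine count = 18; |E(F_13)| = 19.

Discriminant check: Δ ∝ 4a³ + 27b² = 4·4³ + 27·1² = 4·64 + 27·1 ≡ 10 (mod 13). Nonzero ⇒ E is nonsingular.
For each x ∈ F_13, compute rhs = x³ + 4·x + 1 mod 13, then count y ∈ F_13 with y² ≡ rhs.
  x = 0: rhs = 1, matching y values: 1, 12 (2 points).
  x = 1: rhs = 6, matching y values: none (0 points).
  x = 2: rhs = 4, matching y values: 2, 11 (2 points).
  x = 3: rhs = 1, matching y values: 1, 12 (2 points).
  x = 4: rhs = 3, matching y values: 4, 9 (2 points).
  x = 5: rhs = 3, matching y values: 4, 9 (2 points).
  x = 6: rhs = 7, matching y values: none (0 points).
  x = 7: rhs = 8, matching y values: none (0 points).
  x = 8: rhs = 12, matching y values: 5, 8 (2 points).
  x = 9: rhs = 12, matching y values: 5, 8 (2 points).
  x = 10: rhs = 1, matching y values: 1, 12 (2 points).
  x = 11: rhs = 11, matching y values: none (0 points).
  x = 12: rhs = 9, matching y values: 3, 10 (2 points).
Total affine count: 18.
Full point count |E(F_13)| = 18 + 1 = 19.
Hasse bound: |19 − (13+1)| = |5| = 5 ≤ 2√13 ≈ 7.2111 ✓.


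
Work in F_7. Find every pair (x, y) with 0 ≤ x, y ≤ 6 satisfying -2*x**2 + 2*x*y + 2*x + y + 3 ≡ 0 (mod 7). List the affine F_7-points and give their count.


Affine F_7-points: {(0, 4), (1, 6), (2, 3), (4, 0), (5, 4), (6, 6)}; count = 6.

For each of the 49 pairs (x, y) ∈ F_7², evaluate f(x, y) mod 7. Record the zeros.
  x = 0: [0↦3, 1↦4, 2↦5, 3↦6, 4↦0, 5↦1, 6↦2]  zeros at y ∈ {4}
  x = 1: [0↦3, 1↦6, 2↦2, 3↦5, 4↦1, 5↦4, 6↦0]  zeros at y ∈ {6}
  x = 2: [0↦6, 1↦4, 2↦2, 3↦0, 4↦5, 5↦3, 6↦1]  zeros at y ∈ {3}
  x = 3: [0↦5, 1↦5, 2↦5, 3↦5, 4↦5, 5↦5, 6↦5]  zeros at y ∈ ∅
  x = 4: [0↦0, 1↦2, 2↦4, 3↦6, 4↦1, 5↦3, 6↦5]  zeros at y ∈ {0}
  x = 5: [0↦5, 1↦2, 2↦6, 3↦3, 4↦0, 5↦4, 6↦1]  zeros at y ∈ {4}
  x = 6: [0↦6, 1↦5, 2↦4, 3↦3, 4↦2, 5↦1, 6↦0]  zeros at y ∈ {6}
Collecting zeros: affine points = {(0, 4), (1, 6), (2, 3), (4, 0), (5, 4), (6, 6)}.
Total count |C(F_7)_aff| = 6.


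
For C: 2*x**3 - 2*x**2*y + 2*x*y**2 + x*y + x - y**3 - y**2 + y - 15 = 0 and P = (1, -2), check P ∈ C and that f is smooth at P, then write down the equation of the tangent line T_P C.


Tangent line at P: 21*x - 16*y - 53 = 0.

Step 1: f(1, -2) = 0, so P lies on C.
Step 2: partial derivatives
  f_x(x, y) = 6*x**2 - 4*x*y + 2*y**2 + y + 1, f_y(x, y) = -2*x**2 + 4*x*y + x - 3*y**2 - 2*y + 1.
  f_x(P) = 21, f_y(P) = -16 (gradient nonzero, so P is smooth).
Step 3: tangent line at P: 21·(x − 1) + -16·(y − -2) = 0.
Expanding: 21*x - 16*y - 53 = 0.


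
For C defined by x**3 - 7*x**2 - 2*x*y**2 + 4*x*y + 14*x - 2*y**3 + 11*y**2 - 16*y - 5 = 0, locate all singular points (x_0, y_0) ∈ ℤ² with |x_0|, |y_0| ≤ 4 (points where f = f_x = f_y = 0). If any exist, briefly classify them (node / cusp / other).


Singular points: {(2, 1)}; classification: node.

Compute partial derivatives:
  f_x = 3*x**2 - 14*x - 2*y**2 + 4*y + 14.
  f_y = -4*x*y + 4*x - 6*y**2 + 22*y - 16.
Scan x_0 ∈ {−4, ..., 4}. For each x_0, f_y(x_0, y) is a polynomial in y; find its integer roots y ∈ {−4, ..., 4}, then test f_x and f at those candidates.
  x = -4: f_y(-4, y) = -6*y**2 + 38*y - 32; vanishes at y ∈ {1}. (-4, 1): f_x = 120 ≠ 0.
  x = -3: f_y(-3, y) = -6*y**2 + 34*y - 28; vanishes at y ∈ {1}. (-3, 1): f_x = 85 ≠ 0.
  x = -2: f_y(-2, y) = -6*y**2 + 30*y - 24; vanishes at y ∈ {1, 4}. (-2, 1): f_x = 56 ≠ 0; (-2, 4): f_x = 38 ≠ 0.
  x = -1: f_y(-1, y) = -6*y**2 + 26*y - 20; vanishes at y ∈ {1}. (-1, 1): f_x = 33 ≠ 0.
  x = 0: f_y(0, y) = -6*y**2 + 22*y - 16; vanishes at y ∈ {1}. (0, 1): f_x = 16 ≠ 0.
  x = 1: f_y(1, y) = -6*y**2 + 18*y - 12; vanishes at y ∈ {1, 2}. (1, 1): f_x = 5 ≠ 0; (1, 2): f_x = 3 ≠ 0.
  x = 2: f_y(2, y) = -6*y**2 + 14*y - 8; vanishes at y ∈ {1}. (2, 1): f_x = 0, f = 0 — SINGULAR.
  x = 3: f_y(3, y) = -6*y**2 + 10*y - 4; vanishes at y ∈ {1}. (3, 1): f_x = 1 ≠ 0.
  x = 4: f_y(4, y) = -6*y**2 + 6*y; vanishes at y ∈ {0, 1}. (4, 0): f_x = 6 ≠ 0; (4, 1): f_x = 8 ≠ 0.
Only singular point on the grid: (2, 1).
Classify: substitute x = 2 + u, y = 1 + v and expand: f = u**3 - u**2 - 2*u*v**2 - 2*v**3 + v**2.
No constant or linear terms (consistent with a singular point). Quadratic part: -u**2 + v**2. Cubic part: u**3 - 2*u*v**2 - 2*v**3.
The quadratic part v**2 - u**2 = (v − u)(v + u) splits into two distinct linear factors, so there are two distinct tangent lines y − 1 = ±(x − 2) — this is a node (ordinary double point).
Classification: node.


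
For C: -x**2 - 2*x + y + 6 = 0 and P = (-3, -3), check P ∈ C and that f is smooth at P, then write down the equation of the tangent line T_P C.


Tangent line at P: 4*x + y + 15 = 0.

Step 1: f(-3, -3) = 0, so P lies on C.
Step 2: partial derivatives
  f_x(x, y) = -2*x - 2, f_y(x, y) = 1.
  f_x(P) = 4, f_y(P) = 1 (gradient nonzero, so P is smooth).
Step 3: tangent line at P: 4·(x − -3) + 1·(y − -3) = 0.
Expanding: 4*x + y + 15 = 0.


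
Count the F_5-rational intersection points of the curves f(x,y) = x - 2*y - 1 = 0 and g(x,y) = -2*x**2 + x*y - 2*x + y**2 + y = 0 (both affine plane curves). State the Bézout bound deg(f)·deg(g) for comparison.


Common zeros: ∅; count = 0; Bézout bound = 2.

deg(f) = 1, deg(g) = 2, so Bézout bound = 2.
Scan x ∈ F_5. For each x, list the y ∈ F_5 with f(x, y) ≡ 0 and those with g(x, y) ≡ 0 (mod 5); the common zeros in that column are the intersection.
  x = 0: f ≡ 0 at y ∈ {2}; g ≡ 0 at y ∈ {0, 4}; common: ∅.
  x = 1: f ≡ 0 at y ∈ {0}; g ≡ 0 at y ∈ {4}; common: ∅.
  x = 2: f ≡ 0 at y ∈ {3}; g ≡ 0 at y ∈ ∅; common: ∅.
  x = 3: f ≡ 0 at y ∈ {1}; g ≡ 0 at y ∈ ∅; common: ∅.
  x = 4: f ≡ 0 at y ∈ {4}; g ≡ 0 at y ∈ {0}; common: ∅.
Collecting: common zeros = ∅, so the count is 0.
Comparison with the Bézout bound: 0 ≤ 2 = deg(f)·deg(g), as expected for curves with no common component (the affine F_5-count falls short of the bound because intersections may lie at infinity, over extension fields, or carry multiplicity).
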